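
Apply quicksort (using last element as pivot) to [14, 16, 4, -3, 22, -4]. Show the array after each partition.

Partition 1: pivot=-4 at index 0 -> [-4, 16, 4, -3, 22, 14]
Partition 2: pivot=14 at index 3 -> [-4, 4, -3, 14, 22, 16]
Partition 3: pivot=-3 at index 1 -> [-4, -3, 4, 14, 22, 16]
Partition 4: pivot=16 at index 4 -> [-4, -3, 4, 14, 16, 22]


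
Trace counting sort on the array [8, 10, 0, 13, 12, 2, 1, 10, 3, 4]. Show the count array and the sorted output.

Count array: [1, 1, 1, 1, 1, 0, 0, 0, 1, 0, 2, 0, 1, 1]
(count[i] = number of elements equal to i)
Cumulative count: [1, 2, 3, 4, 5, 5, 5, 5, 6, 6, 8, 8, 9, 10]
Sorted: [0, 1, 2, 3, 4, 8, 10, 10, 12, 13]


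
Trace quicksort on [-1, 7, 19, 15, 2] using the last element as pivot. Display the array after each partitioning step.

Partition 1: pivot=2 at index 1 -> [-1, 2, 19, 15, 7]
Partition 2: pivot=7 at index 2 -> [-1, 2, 7, 15, 19]
Partition 3: pivot=19 at index 4 -> [-1, 2, 7, 15, 19]


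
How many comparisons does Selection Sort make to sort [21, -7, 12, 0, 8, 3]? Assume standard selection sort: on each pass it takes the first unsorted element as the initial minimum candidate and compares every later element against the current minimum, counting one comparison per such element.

Pass 1: scan indices 1..5 for the minimum = 5 comparison(s); min is -7, place at index 0 -> [-7, 21, 12, 0, 8, 3]
Pass 2: scan indices 2..5 for the minimum = 4 comparison(s); min is 0, place at index 1 -> [-7, 0, 12, 21, 8, 3]
Pass 3: scan indices 3..5 for the minimum = 3 comparison(s); min is 3, place at index 2 -> [-7, 0, 3, 21, 8, 12]
Pass 4: scan indices 4..5 for the minimum = 2 comparison(s); min is 8, place at index 3 -> [-7, 0, 3, 8, 21, 12]
Pass 5: scan indices 5..5 for the minimum = 1 comparison(s); min is 12, place at index 4 -> [-7, 0, 3, 8, 12, 21]
Selection sort always scans the whole unsorted suffix, so the count is (n-1) + (n-2) + ... + 1 = n(n-1)/2 = 6*5/2 = 15 regardless of the input order.
Total comparisons: 5 + 4 + 3 + 2 + 1 = 15


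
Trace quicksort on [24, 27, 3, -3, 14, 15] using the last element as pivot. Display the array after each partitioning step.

Partition 1: pivot=15 at index 3 -> [3, -3, 14, 15, 24, 27]
Partition 2: pivot=14 at index 2 -> [3, -3, 14, 15, 24, 27]
Partition 3: pivot=-3 at index 0 -> [-3, 3, 14, 15, 24, 27]
Partition 4: pivot=27 at index 5 -> [-3, 3, 14, 15, 24, 27]


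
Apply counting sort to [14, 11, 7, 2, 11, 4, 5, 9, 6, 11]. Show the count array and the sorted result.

Count array: [0, 0, 1, 0, 1, 1, 1, 1, 0, 1, 0, 3, 0, 0, 1]
(count[i] = number of elements equal to i)
Cumulative count: [0, 0, 1, 1, 2, 3, 4, 5, 5, 6, 6, 9, 9, 9, 10]
Sorted: [2, 4, 5, 6, 7, 9, 11, 11, 11, 14]


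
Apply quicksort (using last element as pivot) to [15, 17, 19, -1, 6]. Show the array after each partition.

Partition 1: pivot=6 at index 1 -> [-1, 6, 19, 15, 17]
Partition 2: pivot=17 at index 3 -> [-1, 6, 15, 17, 19]


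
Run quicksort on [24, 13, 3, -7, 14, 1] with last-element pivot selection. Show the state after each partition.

Partition 1: pivot=1 at index 1 -> [-7, 1, 3, 24, 14, 13]
Partition 2: pivot=13 at index 3 -> [-7, 1, 3, 13, 14, 24]
Partition 3: pivot=24 at index 5 -> [-7, 1, 3, 13, 14, 24]


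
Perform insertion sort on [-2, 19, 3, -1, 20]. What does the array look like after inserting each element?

First element -2 is already 'sorted'
Insert 19: shifted 0 elements -> [-2, 19, 3, -1, 20]
Insert 3: shifted 1 elements -> [-2, 3, 19, -1, 20]
Insert -1: shifted 2 elements -> [-2, -1, 3, 19, 20]
Insert 20: shifted 0 elements -> [-2, -1, 3, 19, 20]


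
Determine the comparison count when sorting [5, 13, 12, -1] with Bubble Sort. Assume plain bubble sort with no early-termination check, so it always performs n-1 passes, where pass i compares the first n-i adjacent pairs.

Pass 1: compare adjacent pairs (0,1)..(2,3) = 3 comparison(s), 2 swap(s) -> [5, 12, -1, 13]
Pass 2: compare adjacent pairs (0,1)..(1,2) = 2 comparison(s), 1 swap(s) -> [5, -1, 12, 13]
Pass 3: compare adjacent pairs (0,1)..(0,1) = 1 comparison(s), 1 swap(s) -> [-1, 5, 12, 13]
Total comparisons: 3 + 2 + 1 = 6


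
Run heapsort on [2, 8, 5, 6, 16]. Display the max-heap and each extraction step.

Build heap: [16, 8, 5, 6, 2]
Extract 16: [8, 6, 5, 2, 16]
Extract 8: [6, 2, 5, 8, 16]
Extract 6: [5, 2, 6, 8, 16]
Extract 5: [2, 5, 6, 8, 16]


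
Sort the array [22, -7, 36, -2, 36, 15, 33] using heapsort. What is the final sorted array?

Build heap: [36, 22, 36, -2, -7, 15, 33]
Extract 36: [36, 22, 33, -2, -7, 15, 36]
Extract 36: [33, 22, 15, -2, -7, 36, 36]
Extract 33: [22, -2, 15, -7, 33, 36, 36]
Extract 22: [15, -2, -7, 22, 33, 36, 36]
Extract 15: [-2, -7, 15, 22, 33, 36, 36]
Extract -2: [-7, -2, 15, 22, 33, 36, 36]


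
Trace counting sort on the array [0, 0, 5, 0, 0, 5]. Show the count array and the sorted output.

Count array: [4, 0, 0, 0, 0, 2]
(count[i] = number of elements equal to i)
Cumulative count: [4, 4, 4, 4, 4, 6]
Sorted: [0, 0, 0, 0, 5, 5]


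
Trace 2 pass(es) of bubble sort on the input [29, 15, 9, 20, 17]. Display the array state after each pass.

After pass 1: [15, 9, 20, 17, 29] (4 swaps)
After pass 2: [9, 15, 17, 20, 29] (2 swaps)
Total swaps: 6


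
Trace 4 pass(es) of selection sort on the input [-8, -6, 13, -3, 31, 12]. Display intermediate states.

Pass 1: Select minimum -8 at index 0, swap -> [-8, -6, 13, -3, 31, 12]
Pass 2: Select minimum -6 at index 1, swap -> [-8, -6, 13, -3, 31, 12]
Pass 3: Select minimum -3 at index 3, swap -> [-8, -6, -3, 13, 31, 12]
Pass 4: Select minimum 12 at index 5, swap -> [-8, -6, -3, 12, 31, 13]


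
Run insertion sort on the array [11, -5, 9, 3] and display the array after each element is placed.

First element 11 is already 'sorted'
Insert -5: shifted 1 elements -> [-5, 11, 9, 3]
Insert 9: shifted 1 elements -> [-5, 9, 11, 3]
Insert 3: shifted 2 elements -> [-5, 3, 9, 11]


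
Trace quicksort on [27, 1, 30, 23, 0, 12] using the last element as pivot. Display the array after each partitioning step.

Partition 1: pivot=12 at index 2 -> [1, 0, 12, 23, 27, 30]
Partition 2: pivot=0 at index 0 -> [0, 1, 12, 23, 27, 30]
Partition 3: pivot=30 at index 5 -> [0, 1, 12, 23, 27, 30]
Partition 4: pivot=27 at index 4 -> [0, 1, 12, 23, 27, 30]


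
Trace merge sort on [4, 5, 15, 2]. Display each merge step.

Divide and conquer:
  Merge [4] + [5] -> [4, 5]
  Merge [15] + [2] -> [2, 15]
  Merge [4, 5] + [2, 15] -> [2, 4, 5, 15]


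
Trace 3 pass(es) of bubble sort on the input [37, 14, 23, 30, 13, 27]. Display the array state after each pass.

After pass 1: [14, 23, 30, 13, 27, 37] (5 swaps)
After pass 2: [14, 23, 13, 27, 30, 37] (2 swaps)
After pass 3: [14, 13, 23, 27, 30, 37] (1 swaps)
Total swaps: 8


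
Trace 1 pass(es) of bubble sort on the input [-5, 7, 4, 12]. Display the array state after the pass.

After pass 1: [-5, 4, 7, 12] (1 swaps)
Total swaps: 1


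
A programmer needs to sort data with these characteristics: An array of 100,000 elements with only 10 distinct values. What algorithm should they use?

Best choice: 3-way quicksort or Counting sort
Reason: 3-way (Dutch national flag) partitioning groups every copy of the pivot together, so with only d=10 distinct keys quicksort finishes in O(n log d) expected time, which is effectively linear; counting sort runs in O(n + k) where k is the size of the key range (not the number of distinct values), so it is linear when the 10 values are integers drawn from a small known range


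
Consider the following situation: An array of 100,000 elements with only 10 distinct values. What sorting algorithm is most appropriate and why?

Best choice: 3-way quicksort or Counting sort
Reason: 3-way (Dutch national flag) partitioning groups every copy of the pivot together, so with only d=10 distinct keys quicksort finishes in O(n log d) expected time, which is effectively linear; counting sort runs in O(n + k) where k is the size of the key range (not the number of distinct values), so it is linear when the 10 values are integers drawn from a small known range


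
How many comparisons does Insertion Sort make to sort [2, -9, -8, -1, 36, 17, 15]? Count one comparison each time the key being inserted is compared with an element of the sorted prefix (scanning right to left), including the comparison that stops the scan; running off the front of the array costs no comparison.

Insert -9: 2 > -9 (shift), reached front = 1 comparison(s) -> [-9, 2, -8, -1, 36, 17, 15]
Insert -8: 2 > -8 (shift), -9 <= -8 (stop) = 2 comparison(s) -> [-9, -8, 2, -1, 36, 17, 15]
Insert -1: 2 > -1 (shift), -8 <= -1 (stop) = 2 comparison(s) -> [-9, -8, -1, 2, 36, 17, 15]
Insert 36: 2 <= 36 (stop) = 1 comparison(s) -> [-9, -8, -1, 2, 36, 17, 15]
Insert 17: 36 > 17 (shift), 2 <= 17 (stop) = 2 comparison(s) -> [-9, -8, -1, 2, 17, 36, 15]
Insert 15: 36 > 15 (shift), 17 > 15 (shift), 2 <= 15 (stop) = 3 comparison(s) -> [-9, -8, -1, 2, 15, 17, 36]
Total comparisons: 1 + 2 + 2 + 1 + 2 + 3 = 11


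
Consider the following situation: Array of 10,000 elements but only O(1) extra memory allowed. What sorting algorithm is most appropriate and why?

Best choice: Heapsort
Reason: Heapsort rearranges the array in place using O(1) auxiliary space and still guarantees O(n log n) time; quicksort partitions in place but needs Theta(log n) stack space for recursion (O(n) in the worst case), and mergesort requires O(n) auxiliary space


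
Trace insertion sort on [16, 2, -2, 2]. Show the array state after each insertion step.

First element 16 is already 'sorted'
Insert 2: shifted 1 elements -> [2, 16, -2, 2]
Insert -2: shifted 2 elements -> [-2, 2, 16, 2]
Insert 2: shifted 1 elements -> [-2, 2, 2, 16]


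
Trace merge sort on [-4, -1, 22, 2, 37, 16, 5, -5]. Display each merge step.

Divide and conquer:
  Merge [-4] + [-1] -> [-4, -1]
  Merge [22] + [2] -> [2, 22]
  Merge [-4, -1] + [2, 22] -> [-4, -1, 2, 22]
  Merge [37] + [16] -> [16, 37]
  Merge [5] + [-5] -> [-5, 5]
  Merge [16, 37] + [-5, 5] -> [-5, 5, 16, 37]
  Merge [-4, -1, 2, 22] + [-5, 5, 16, 37] -> [-5, -4, -1, 2, 5, 16, 22, 37]


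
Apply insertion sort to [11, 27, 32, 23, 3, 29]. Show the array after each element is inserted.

First element 11 is already 'sorted'
Insert 27: shifted 0 elements -> [11, 27, 32, 23, 3, 29]
Insert 32: shifted 0 elements -> [11, 27, 32, 23, 3, 29]
Insert 23: shifted 2 elements -> [11, 23, 27, 32, 3, 29]
Insert 3: shifted 4 elements -> [3, 11, 23, 27, 32, 29]
Insert 29: shifted 1 elements -> [3, 11, 23, 27, 29, 32]


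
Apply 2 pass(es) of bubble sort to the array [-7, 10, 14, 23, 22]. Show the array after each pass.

After pass 1: [-7, 10, 14, 22, 23] (1 swaps)
After pass 2: [-7, 10, 14, 22, 23] (0 swaps)
Total swaps: 1


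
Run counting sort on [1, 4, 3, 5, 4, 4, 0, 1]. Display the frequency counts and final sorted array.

Count array: [1, 2, 0, 1, 3, 1]
(count[i] = number of elements equal to i)
Cumulative count: [1, 3, 3, 4, 7, 8]
Sorted: [0, 1, 1, 3, 4, 4, 4, 5]


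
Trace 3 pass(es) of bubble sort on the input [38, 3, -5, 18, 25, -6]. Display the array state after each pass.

After pass 1: [3, -5, 18, 25, -6, 38] (5 swaps)
After pass 2: [-5, 3, 18, -6, 25, 38] (2 swaps)
After pass 3: [-5, 3, -6, 18, 25, 38] (1 swaps)
Total swaps: 8


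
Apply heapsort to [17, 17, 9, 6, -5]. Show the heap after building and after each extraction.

Build heap: [17, 17, 9, 6, -5]
Extract 17: [17, 6, 9, -5, 17]
Extract 17: [9, 6, -5, 17, 17]
Extract 9: [6, -5, 9, 17, 17]
Extract 6: [-5, 6, 9, 17, 17]


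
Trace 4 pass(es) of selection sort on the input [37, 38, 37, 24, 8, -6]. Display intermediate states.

Pass 1: Select minimum -6 at index 5, swap -> [-6, 38, 37, 24, 8, 37]
Pass 2: Select minimum 8 at index 4, swap -> [-6, 8, 37, 24, 38, 37]
Pass 3: Select minimum 24 at index 3, swap -> [-6, 8, 24, 37, 38, 37]
Pass 4: Select minimum 37 at index 3, swap -> [-6, 8, 24, 37, 38, 37]


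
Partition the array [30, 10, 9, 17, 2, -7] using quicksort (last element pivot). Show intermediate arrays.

Partition 1: pivot=-7 at index 0 -> [-7, 10, 9, 17, 2, 30]
Partition 2: pivot=30 at index 5 -> [-7, 10, 9, 17, 2, 30]
Partition 3: pivot=2 at index 1 -> [-7, 2, 9, 17, 10, 30]
Partition 4: pivot=10 at index 3 -> [-7, 2, 9, 10, 17, 30]


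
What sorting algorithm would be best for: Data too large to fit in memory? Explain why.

Best choice: External merge sort
Reason: Minimizes disk I/O by sequential reads/writes


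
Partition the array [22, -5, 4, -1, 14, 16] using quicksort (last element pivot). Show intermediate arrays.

Partition 1: pivot=16 at index 4 -> [-5, 4, -1, 14, 16, 22]
Partition 2: pivot=14 at index 3 -> [-5, 4, -1, 14, 16, 22]
Partition 3: pivot=-1 at index 1 -> [-5, -1, 4, 14, 16, 22]


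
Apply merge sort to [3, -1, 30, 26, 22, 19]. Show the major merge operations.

Divide and conquer:
  Merge [-1] + [30] -> [-1, 30]
  Merge [3] + [-1, 30] -> [-1, 3, 30]
  Merge [22] + [19] -> [19, 22]
  Merge [26] + [19, 22] -> [19, 22, 26]
  Merge [-1, 3, 30] + [19, 22, 26] -> [-1, 3, 19, 22, 26, 30]


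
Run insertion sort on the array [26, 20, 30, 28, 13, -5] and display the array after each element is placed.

First element 26 is already 'sorted'
Insert 20: shifted 1 elements -> [20, 26, 30, 28, 13, -5]
Insert 30: shifted 0 elements -> [20, 26, 30, 28, 13, -5]
Insert 28: shifted 1 elements -> [20, 26, 28, 30, 13, -5]
Insert 13: shifted 4 elements -> [13, 20, 26, 28, 30, -5]
Insert -5: shifted 5 elements -> [-5, 13, 20, 26, 28, 30]


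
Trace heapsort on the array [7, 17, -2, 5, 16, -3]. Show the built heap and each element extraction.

Build heap: [17, 16, -2, 5, 7, -3]
Extract 17: [16, 7, -2, 5, -3, 17]
Extract 16: [7, 5, -2, -3, 16, 17]
Extract 7: [5, -3, -2, 7, 16, 17]
Extract 5: [-2, -3, 5, 7, 16, 17]
Extract -2: [-3, -2, 5, 7, 16, 17]


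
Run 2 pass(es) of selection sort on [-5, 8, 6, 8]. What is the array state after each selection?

Pass 1: Select minimum -5 at index 0, swap -> [-5, 8, 6, 8]
Pass 2: Select minimum 6 at index 2, swap -> [-5, 6, 8, 8]


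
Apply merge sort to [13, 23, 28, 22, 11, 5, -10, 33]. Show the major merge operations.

Divide and conquer:
  Merge [13] + [23] -> [13, 23]
  Merge [28] + [22] -> [22, 28]
  Merge [13, 23] + [22, 28] -> [13, 22, 23, 28]
  Merge [11] + [5] -> [5, 11]
  Merge [-10] + [33] -> [-10, 33]
  Merge [5, 11] + [-10, 33] -> [-10, 5, 11, 33]
  Merge [13, 22, 23, 28] + [-10, 5, 11, 33] -> [-10, 5, 11, 13, 22, 23, 28, 33]


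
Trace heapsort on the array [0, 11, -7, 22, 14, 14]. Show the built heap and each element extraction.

Build heap: [22, 14, 14, 11, 0, -7]
Extract 22: [14, 11, 14, -7, 0, 22]
Extract 14: [14, 11, 0, -7, 14, 22]
Extract 14: [11, -7, 0, 14, 14, 22]
Extract 11: [0, -7, 11, 14, 14, 22]
Extract 0: [-7, 0, 11, 14, 14, 22]


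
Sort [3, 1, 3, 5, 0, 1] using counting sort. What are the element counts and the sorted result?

Count array: [1, 2, 0, 2, 0, 1]
(count[i] = number of elements equal to i)
Cumulative count: [1, 3, 3, 5, 5, 6]
Sorted: [0, 1, 1, 3, 3, 5]


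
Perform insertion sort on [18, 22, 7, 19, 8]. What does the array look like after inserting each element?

First element 18 is already 'sorted'
Insert 22: shifted 0 elements -> [18, 22, 7, 19, 8]
Insert 7: shifted 2 elements -> [7, 18, 22, 19, 8]
Insert 19: shifted 1 elements -> [7, 18, 19, 22, 8]
Insert 8: shifted 3 elements -> [7, 8, 18, 19, 22]


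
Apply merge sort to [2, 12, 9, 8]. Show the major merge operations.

Divide and conquer:
  Merge [2] + [12] -> [2, 12]
  Merge [9] + [8] -> [8, 9]
  Merge [2, 12] + [8, 9] -> [2, 8, 9, 12]


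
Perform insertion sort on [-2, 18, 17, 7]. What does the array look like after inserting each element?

First element -2 is already 'sorted'
Insert 18: shifted 0 elements -> [-2, 18, 17, 7]
Insert 17: shifted 1 elements -> [-2, 17, 18, 7]
Insert 7: shifted 2 elements -> [-2, 7, 17, 18]


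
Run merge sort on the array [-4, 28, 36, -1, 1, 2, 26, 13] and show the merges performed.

Divide and conquer:
  Merge [-4] + [28] -> [-4, 28]
  Merge [36] + [-1] -> [-1, 36]
  Merge [-4, 28] + [-1, 36] -> [-4, -1, 28, 36]
  Merge [1] + [2] -> [1, 2]
  Merge [26] + [13] -> [13, 26]
  Merge [1, 2] + [13, 26] -> [1, 2, 13, 26]
  Merge [-4, -1, 28, 36] + [1, 2, 13, 26] -> [-4, -1, 1, 2, 13, 26, 28, 36]


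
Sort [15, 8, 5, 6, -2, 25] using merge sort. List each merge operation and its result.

Divide and conquer:
  Merge [8] + [5] -> [5, 8]
  Merge [15] + [5, 8] -> [5, 8, 15]
  Merge [-2] + [25] -> [-2, 25]
  Merge [6] + [-2, 25] -> [-2, 6, 25]
  Merge [5, 8, 15] + [-2, 6, 25] -> [-2, 5, 6, 8, 15, 25]


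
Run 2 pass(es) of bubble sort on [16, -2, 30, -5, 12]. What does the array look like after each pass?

After pass 1: [-2, 16, -5, 12, 30] (3 swaps)
After pass 2: [-2, -5, 12, 16, 30] (2 swaps)
Total swaps: 5


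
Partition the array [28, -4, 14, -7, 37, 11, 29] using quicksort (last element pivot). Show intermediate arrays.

Partition 1: pivot=29 at index 5 -> [28, -4, 14, -7, 11, 29, 37]
Partition 2: pivot=11 at index 2 -> [-4, -7, 11, 28, 14, 29, 37]
Partition 3: pivot=-7 at index 0 -> [-7, -4, 11, 28, 14, 29, 37]
Partition 4: pivot=14 at index 3 -> [-7, -4, 11, 14, 28, 29, 37]


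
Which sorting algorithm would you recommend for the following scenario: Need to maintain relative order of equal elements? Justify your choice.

Best choice: Merge sort or Insertion sort
Reason: Both are stable; quicksort and heapsort are not stable


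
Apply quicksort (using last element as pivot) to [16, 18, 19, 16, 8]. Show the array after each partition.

Partition 1: pivot=8 at index 0 -> [8, 18, 19, 16, 16]
Partition 2: pivot=16 at index 2 -> [8, 16, 16, 18, 19]
Partition 3: pivot=19 at index 4 -> [8, 16, 16, 18, 19]


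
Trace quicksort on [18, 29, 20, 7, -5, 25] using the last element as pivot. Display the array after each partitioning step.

Partition 1: pivot=25 at index 4 -> [18, 20, 7, -5, 25, 29]
Partition 2: pivot=-5 at index 0 -> [-5, 20, 7, 18, 25, 29]
Partition 3: pivot=18 at index 2 -> [-5, 7, 18, 20, 25, 29]


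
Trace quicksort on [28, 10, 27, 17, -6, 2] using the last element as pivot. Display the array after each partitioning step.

Partition 1: pivot=2 at index 1 -> [-6, 2, 27, 17, 28, 10]
Partition 2: pivot=10 at index 2 -> [-6, 2, 10, 17, 28, 27]
Partition 3: pivot=27 at index 4 -> [-6, 2, 10, 17, 27, 28]


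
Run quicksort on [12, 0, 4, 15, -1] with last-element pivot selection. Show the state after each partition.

Partition 1: pivot=-1 at index 0 -> [-1, 0, 4, 15, 12]
Partition 2: pivot=12 at index 3 -> [-1, 0, 4, 12, 15]
Partition 3: pivot=4 at index 2 -> [-1, 0, 4, 12, 15]


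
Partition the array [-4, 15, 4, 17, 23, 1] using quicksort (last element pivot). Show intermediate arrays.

Partition 1: pivot=1 at index 1 -> [-4, 1, 4, 17, 23, 15]
Partition 2: pivot=15 at index 3 -> [-4, 1, 4, 15, 23, 17]
Partition 3: pivot=17 at index 4 -> [-4, 1, 4, 15, 17, 23]


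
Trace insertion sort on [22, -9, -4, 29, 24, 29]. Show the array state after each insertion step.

First element 22 is already 'sorted'
Insert -9: shifted 1 elements -> [-9, 22, -4, 29, 24, 29]
Insert -4: shifted 1 elements -> [-9, -4, 22, 29, 24, 29]
Insert 29: shifted 0 elements -> [-9, -4, 22, 29, 24, 29]
Insert 24: shifted 1 elements -> [-9, -4, 22, 24, 29, 29]
Insert 29: shifted 0 elements -> [-9, -4, 22, 24, 29, 29]


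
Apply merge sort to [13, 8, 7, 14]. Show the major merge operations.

Divide and conquer:
  Merge [13] + [8] -> [8, 13]
  Merge [7] + [14] -> [7, 14]
  Merge [8, 13] + [7, 14] -> [7, 8, 13, 14]


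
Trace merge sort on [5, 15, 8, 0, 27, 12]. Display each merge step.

Divide and conquer:
  Merge [15] + [8] -> [8, 15]
  Merge [5] + [8, 15] -> [5, 8, 15]
  Merge [27] + [12] -> [12, 27]
  Merge [0] + [12, 27] -> [0, 12, 27]
  Merge [5, 8, 15] + [0, 12, 27] -> [0, 5, 8, 12, 15, 27]


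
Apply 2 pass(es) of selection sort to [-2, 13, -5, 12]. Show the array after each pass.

Pass 1: Select minimum -5 at index 2, swap -> [-5, 13, -2, 12]
Pass 2: Select minimum -2 at index 2, swap -> [-5, -2, 13, 12]


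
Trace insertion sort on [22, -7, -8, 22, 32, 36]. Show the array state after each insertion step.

First element 22 is already 'sorted'
Insert -7: shifted 1 elements -> [-7, 22, -8, 22, 32, 36]
Insert -8: shifted 2 elements -> [-8, -7, 22, 22, 32, 36]
Insert 22: shifted 0 elements -> [-8, -7, 22, 22, 32, 36]
Insert 32: shifted 0 elements -> [-8, -7, 22, 22, 32, 36]
Insert 36: shifted 0 elements -> [-8, -7, 22, 22, 32, 36]


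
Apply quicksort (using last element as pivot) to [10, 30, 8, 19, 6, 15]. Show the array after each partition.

Partition 1: pivot=15 at index 3 -> [10, 8, 6, 15, 30, 19]
Partition 2: pivot=6 at index 0 -> [6, 8, 10, 15, 30, 19]
Partition 3: pivot=10 at index 2 -> [6, 8, 10, 15, 30, 19]
Partition 4: pivot=19 at index 4 -> [6, 8, 10, 15, 19, 30]


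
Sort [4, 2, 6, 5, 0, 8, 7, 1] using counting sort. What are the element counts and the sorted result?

Count array: [1, 1, 1, 0, 1, 1, 1, 1, 1]
(count[i] = number of elements equal to i)
Cumulative count: [1, 2, 3, 3, 4, 5, 6, 7, 8]
Sorted: [0, 1, 2, 4, 5, 6, 7, 8]


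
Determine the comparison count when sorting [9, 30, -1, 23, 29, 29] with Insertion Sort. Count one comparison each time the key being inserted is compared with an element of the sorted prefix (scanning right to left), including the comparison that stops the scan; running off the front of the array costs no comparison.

Insert 30: 9 <= 30 (stop) = 1 comparison(s) -> [9, 30, -1, 23, 29, 29]
Insert -1: 30 > -1 (shift), 9 > -1 (shift), reached front = 2 comparison(s) -> [-1, 9, 30, 23, 29, 29]
Insert 23: 30 > 23 (shift), 9 <= 23 (stop) = 2 comparison(s) -> [-1, 9, 23, 30, 29, 29]
Insert 29: 30 > 29 (shift), 23 <= 29 (stop) = 2 comparison(s) -> [-1, 9, 23, 29, 30, 29]
Insert 29: 30 > 29 (shift), 29 <= 29 (stop) = 2 comparison(s) -> [-1, 9, 23, 29, 29, 30]
Total comparisons: 1 + 2 + 2 + 2 + 2 = 9


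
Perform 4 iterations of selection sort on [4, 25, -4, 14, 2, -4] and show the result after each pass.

Pass 1: Select minimum -4 at index 2, swap -> [-4, 25, 4, 14, 2, -4]
Pass 2: Select minimum -4 at index 5, swap -> [-4, -4, 4, 14, 2, 25]
Pass 3: Select minimum 2 at index 4, swap -> [-4, -4, 2, 14, 4, 25]
Pass 4: Select minimum 4 at index 4, swap -> [-4, -4, 2, 4, 14, 25]


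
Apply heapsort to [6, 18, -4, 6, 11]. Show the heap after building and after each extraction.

Build heap: [18, 11, -4, 6, 6]
Extract 18: [11, 6, -4, 6, 18]
Extract 11: [6, 6, -4, 11, 18]
Extract 6: [6, -4, 6, 11, 18]
Extract 6: [-4, 6, 6, 11, 18]


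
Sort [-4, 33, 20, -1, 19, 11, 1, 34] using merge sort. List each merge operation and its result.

Divide and conquer:
  Merge [-4] + [33] -> [-4, 33]
  Merge [20] + [-1] -> [-1, 20]
  Merge [-4, 33] + [-1, 20] -> [-4, -1, 20, 33]
  Merge [19] + [11] -> [11, 19]
  Merge [1] + [34] -> [1, 34]
  Merge [11, 19] + [1, 34] -> [1, 11, 19, 34]
  Merge [-4, -1, 20, 33] + [1, 11, 19, 34] -> [-4, -1, 1, 11, 19, 20, 33, 34]


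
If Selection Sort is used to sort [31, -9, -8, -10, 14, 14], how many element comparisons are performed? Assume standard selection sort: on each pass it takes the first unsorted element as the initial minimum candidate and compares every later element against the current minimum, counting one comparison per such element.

Pass 1: scan indices 1..5 for the minimum = 5 comparison(s); min is -10, place at index 0 -> [-10, -9, -8, 31, 14, 14]
Pass 2: scan indices 2..5 for the minimum = 4 comparison(s); min is -9, place at index 1 -> [-10, -9, -8, 31, 14, 14]
Pass 3: scan indices 3..5 for the minimum = 3 comparison(s); min is -8, place at index 2 -> [-10, -9, -8, 31, 14, 14]
Pass 4: scan indices 4..5 for the minimum = 2 comparison(s); min is 14, place at index 3 -> [-10, -9, -8, 14, 31, 14]
Pass 5: scan indices 5..5 for the minimum = 1 comparison(s); min is 14, place at index 4 -> [-10, -9, -8, 14, 14, 31]
Selection sort always scans the whole unsorted suffix, so the count is (n-1) + (n-2) + ... + 1 = n(n-1)/2 = 6*5/2 = 15 regardless of the input order.
Total comparisons: 5 + 4 + 3 + 2 + 1 = 15


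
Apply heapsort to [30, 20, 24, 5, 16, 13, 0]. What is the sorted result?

Build heap: [30, 20, 24, 5, 16, 13, 0]
Extract 30: [24, 20, 13, 5, 16, 0, 30]
Extract 24: [20, 16, 13, 5, 0, 24, 30]
Extract 20: [16, 5, 13, 0, 20, 24, 30]
Extract 16: [13, 5, 0, 16, 20, 24, 30]
Extract 13: [5, 0, 13, 16, 20, 24, 30]
Extract 5: [0, 5, 13, 16, 20, 24, 30]


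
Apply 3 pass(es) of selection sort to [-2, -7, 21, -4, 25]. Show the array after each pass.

Pass 1: Select minimum -7 at index 1, swap -> [-7, -2, 21, -4, 25]
Pass 2: Select minimum -4 at index 3, swap -> [-7, -4, 21, -2, 25]
Pass 3: Select minimum -2 at index 3, swap -> [-7, -4, -2, 21, 25]


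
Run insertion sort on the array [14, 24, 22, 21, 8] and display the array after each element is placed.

First element 14 is already 'sorted'
Insert 24: shifted 0 elements -> [14, 24, 22, 21, 8]
Insert 22: shifted 1 elements -> [14, 22, 24, 21, 8]
Insert 21: shifted 2 elements -> [14, 21, 22, 24, 8]
Insert 8: shifted 4 elements -> [8, 14, 21, 22, 24]


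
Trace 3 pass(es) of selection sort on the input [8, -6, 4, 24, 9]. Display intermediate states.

Pass 1: Select minimum -6 at index 1, swap -> [-6, 8, 4, 24, 9]
Pass 2: Select minimum 4 at index 2, swap -> [-6, 4, 8, 24, 9]
Pass 3: Select minimum 8 at index 2, swap -> [-6, 4, 8, 24, 9]


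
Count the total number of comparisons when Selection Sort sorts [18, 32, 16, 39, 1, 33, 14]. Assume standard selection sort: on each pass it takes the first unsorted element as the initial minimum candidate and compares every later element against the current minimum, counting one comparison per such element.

Pass 1: scan indices 1..6 for the minimum = 6 comparison(s); min is 1, place at index 0 -> [1, 32, 16, 39, 18, 33, 14]
Pass 2: scan indices 2..6 for the minimum = 5 comparison(s); min is 14, place at index 1 -> [1, 14, 16, 39, 18, 33, 32]
Pass 3: scan indices 3..6 for the minimum = 4 comparison(s); min is 16, place at index 2 -> [1, 14, 16, 39, 18, 33, 32]
Pass 4: scan indices 4..6 for the minimum = 3 comparison(s); min is 18, place at index 3 -> [1, 14, 16, 18, 39, 33, 32]
Pass 5: scan indices 5..6 for the minimum = 2 comparison(s); min is 32, place at index 4 -> [1, 14, 16, 18, 32, 33, 39]
Pass 6: scan indices 6..6 for the minimum = 1 comparison(s); min is 33, place at index 5 -> [1, 14, 16, 18, 32, 33, 39]
Selection sort always scans the whole unsorted suffix, so the count is (n-1) + (n-2) + ... + 1 = n(n-1)/2 = 7*6/2 = 21 regardless of the input order.
Total comparisons: 6 + 5 + 4 + 3 + 2 + 1 = 21


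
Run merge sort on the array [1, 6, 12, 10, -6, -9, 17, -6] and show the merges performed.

Divide and conquer:
  Merge [1] + [6] -> [1, 6]
  Merge [12] + [10] -> [10, 12]
  Merge [1, 6] + [10, 12] -> [1, 6, 10, 12]
  Merge [-6] + [-9] -> [-9, -6]
  Merge [17] + [-6] -> [-6, 17]
  Merge [-9, -6] + [-6, 17] -> [-9, -6, -6, 17]
  Merge [1, 6, 10, 12] + [-9, -6, -6, 17] -> [-9, -6, -6, 1, 6, 10, 12, 17]


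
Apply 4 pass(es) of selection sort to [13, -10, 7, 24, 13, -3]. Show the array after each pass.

Pass 1: Select minimum -10 at index 1, swap -> [-10, 13, 7, 24, 13, -3]
Pass 2: Select minimum -3 at index 5, swap -> [-10, -3, 7, 24, 13, 13]
Pass 3: Select minimum 7 at index 2, swap -> [-10, -3, 7, 24, 13, 13]
Pass 4: Select minimum 13 at index 4, swap -> [-10, -3, 7, 13, 24, 13]


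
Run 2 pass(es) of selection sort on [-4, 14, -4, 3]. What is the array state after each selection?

Pass 1: Select minimum -4 at index 0, swap -> [-4, 14, -4, 3]
Pass 2: Select minimum -4 at index 2, swap -> [-4, -4, 14, 3]


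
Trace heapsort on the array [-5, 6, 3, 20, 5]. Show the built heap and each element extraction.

Build heap: [20, 6, 3, -5, 5]
Extract 20: [6, 5, 3, -5, 20]
Extract 6: [5, -5, 3, 6, 20]
Extract 5: [3, -5, 5, 6, 20]
Extract 3: [-5, 3, 5, 6, 20]


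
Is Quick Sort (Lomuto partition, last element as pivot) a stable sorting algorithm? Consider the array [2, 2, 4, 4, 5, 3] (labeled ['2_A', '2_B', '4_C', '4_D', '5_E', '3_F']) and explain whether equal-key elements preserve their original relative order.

Trace Quick Sort on the labeled array (the key is the number; the letter only tracks identity):
  Partition indices 0..5 around pivot 3_F -> [2_A, 2_B, 3_F, 4_D, 5_E, 4_C]
  Partition indices 0..1 around pivot 2_B -> [2_A, 2_B, 3_F, 4_D, 5_E, 4_C]
  Partition indices 3..5 around pivot 4_C -> [2_A, 2_B, 3_F, 4_D, 4_C, 5_E]
Final order: [2_A, 2_B, 3_F, 4_D, 4_C, 5_E]
Equal keys:
  value 2: originally 2_A, 2_B; after sorting 2_A, 2_B -> order preserved
  value 4: originally 4_C, 4_D; after sorting 4_D, 4_C -> order changed
Equal keys were reordered, so Quick Sort is not stable: partition swaps elements across long distances and can reorder equal keys. (One such input is enough; an unstable sort may happen to preserve order on other inputs, but it gives no guarantee.)
Answer: Not stable


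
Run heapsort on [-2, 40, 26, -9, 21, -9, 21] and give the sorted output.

Build heap: [40, 21, 26, -9, -2, -9, 21]
Extract 40: [26, 21, 21, -9, -2, -9, 40]
Extract 26: [21, -2, 21, -9, -9, 26, 40]
Extract 21: [21, -2, -9, -9, 21, 26, 40]
Extract 21: [-2, -9, -9, 21, 21, 26, 40]
Extract -2: [-9, -9, -2, 21, 21, 26, 40]
Extract -9: [-9, -9, -2, 21, 21, 26, 40]


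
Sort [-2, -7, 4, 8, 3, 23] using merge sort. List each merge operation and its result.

Divide and conquer:
  Merge [-7] + [4] -> [-7, 4]
  Merge [-2] + [-7, 4] -> [-7, -2, 4]
  Merge [3] + [23] -> [3, 23]
  Merge [8] + [3, 23] -> [3, 8, 23]
  Merge [-7, -2, 4] + [3, 8, 23] -> [-7, -2, 3, 4, 8, 23]


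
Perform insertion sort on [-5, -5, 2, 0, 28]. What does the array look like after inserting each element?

First element -5 is already 'sorted'
Insert -5: shifted 0 elements -> [-5, -5, 2, 0, 28]
Insert 2: shifted 0 elements -> [-5, -5, 2, 0, 28]
Insert 0: shifted 1 elements -> [-5, -5, 0, 2, 28]
Insert 28: shifted 0 elements -> [-5, -5, 0, 2, 28]


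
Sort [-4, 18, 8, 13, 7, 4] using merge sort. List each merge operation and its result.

Divide and conquer:
  Merge [18] + [8] -> [8, 18]
  Merge [-4] + [8, 18] -> [-4, 8, 18]
  Merge [7] + [4] -> [4, 7]
  Merge [13] + [4, 7] -> [4, 7, 13]
  Merge [-4, 8, 18] + [4, 7, 13] -> [-4, 4, 7, 8, 13, 18]


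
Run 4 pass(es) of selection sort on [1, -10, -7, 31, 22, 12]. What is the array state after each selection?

Pass 1: Select minimum -10 at index 1, swap -> [-10, 1, -7, 31, 22, 12]
Pass 2: Select minimum -7 at index 2, swap -> [-10, -7, 1, 31, 22, 12]
Pass 3: Select minimum 1 at index 2, swap -> [-10, -7, 1, 31, 22, 12]
Pass 4: Select minimum 12 at index 5, swap -> [-10, -7, 1, 12, 22, 31]


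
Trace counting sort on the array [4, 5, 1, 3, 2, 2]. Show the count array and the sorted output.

Count array: [0, 1, 2, 1, 1, 1]
(count[i] = number of elements equal to i)
Cumulative count: [0, 1, 3, 4, 5, 6]
Sorted: [1, 2, 2, 3, 4, 5]


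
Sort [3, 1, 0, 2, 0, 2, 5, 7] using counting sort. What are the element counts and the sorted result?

Count array: [2, 1, 2, 1, 0, 1, 0, 1]
(count[i] = number of elements equal to i)
Cumulative count: [2, 3, 5, 6, 6, 7, 7, 8]
Sorted: [0, 0, 1, 2, 2, 3, 5, 7]


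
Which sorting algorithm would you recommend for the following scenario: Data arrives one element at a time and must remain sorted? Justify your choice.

Best choice: Insertion sort
Reason: Insertion sort naturally handles online/streaming input by inserting each new element into sorted position


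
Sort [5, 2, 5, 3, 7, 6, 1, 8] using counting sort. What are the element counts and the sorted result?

Count array: [0, 1, 1, 1, 0, 2, 1, 1, 1]
(count[i] = number of elements equal to i)
Cumulative count: [0, 1, 2, 3, 3, 5, 6, 7, 8]
Sorted: [1, 2, 3, 5, 5, 6, 7, 8]


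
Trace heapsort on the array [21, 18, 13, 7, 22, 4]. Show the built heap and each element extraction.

Build heap: [22, 21, 13, 7, 18, 4]
Extract 22: [21, 18, 13, 7, 4, 22]
Extract 21: [18, 7, 13, 4, 21, 22]
Extract 18: [13, 7, 4, 18, 21, 22]
Extract 13: [7, 4, 13, 18, 21, 22]
Extract 7: [4, 7, 13, 18, 21, 22]


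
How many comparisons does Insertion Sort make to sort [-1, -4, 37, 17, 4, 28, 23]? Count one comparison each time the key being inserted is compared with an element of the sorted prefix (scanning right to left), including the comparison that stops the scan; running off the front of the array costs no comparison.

Insert -4: -1 > -4 (shift), reached front = 1 comparison(s) -> [-4, -1, 37, 17, 4, 28, 23]
Insert 37: -1 <= 37 (stop) = 1 comparison(s) -> [-4, -1, 37, 17, 4, 28, 23]
Insert 17: 37 > 17 (shift), -1 <= 17 (stop) = 2 comparison(s) -> [-4, -1, 17, 37, 4, 28, 23]
Insert 4: 37 > 4 (shift), 17 > 4 (shift), -1 <= 4 (stop) = 3 comparison(s) -> [-4, -1, 4, 17, 37, 28, 23]
Insert 28: 37 > 28 (shift), 17 <= 28 (stop) = 2 comparison(s) -> [-4, -1, 4, 17, 28, 37, 23]
Insert 23: 37 > 23 (shift), 28 > 23 (shift), 17 <= 23 (stop) = 3 comparison(s) -> [-4, -1, 4, 17, 23, 28, 37]
Total comparisons: 1 + 1 + 2 + 3 + 2 + 3 = 12


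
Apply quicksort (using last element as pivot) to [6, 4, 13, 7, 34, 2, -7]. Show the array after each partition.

Partition 1: pivot=-7 at index 0 -> [-7, 4, 13, 7, 34, 2, 6]
Partition 2: pivot=6 at index 3 -> [-7, 4, 2, 6, 34, 13, 7]
Partition 3: pivot=2 at index 1 -> [-7, 2, 4, 6, 34, 13, 7]
Partition 4: pivot=7 at index 4 -> [-7, 2, 4, 6, 7, 13, 34]
Partition 5: pivot=34 at index 6 -> [-7, 2, 4, 6, 7, 13, 34]


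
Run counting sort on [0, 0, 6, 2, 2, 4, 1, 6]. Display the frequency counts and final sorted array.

Count array: [2, 1, 2, 0, 1, 0, 2]
(count[i] = number of elements equal to i)
Cumulative count: [2, 3, 5, 5, 6, 6, 8]
Sorted: [0, 0, 1, 2, 2, 4, 6, 6]


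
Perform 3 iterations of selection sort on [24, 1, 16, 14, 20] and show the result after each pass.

Pass 1: Select minimum 1 at index 1, swap -> [1, 24, 16, 14, 20]
Pass 2: Select minimum 14 at index 3, swap -> [1, 14, 16, 24, 20]
Pass 3: Select minimum 16 at index 2, swap -> [1, 14, 16, 24, 20]


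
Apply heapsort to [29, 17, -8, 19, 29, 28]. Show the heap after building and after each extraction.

Build heap: [29, 29, 28, 19, 17, -8]
Extract 29: [29, 19, 28, -8, 17, 29]
Extract 29: [28, 19, 17, -8, 29, 29]
Extract 28: [19, -8, 17, 28, 29, 29]
Extract 19: [17, -8, 19, 28, 29, 29]
Extract 17: [-8, 17, 19, 28, 29, 29]


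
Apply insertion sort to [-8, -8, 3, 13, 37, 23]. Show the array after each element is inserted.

First element -8 is already 'sorted'
Insert -8: shifted 0 elements -> [-8, -8, 3, 13, 37, 23]
Insert 3: shifted 0 elements -> [-8, -8, 3, 13, 37, 23]
Insert 13: shifted 0 elements -> [-8, -8, 3, 13, 37, 23]
Insert 37: shifted 0 elements -> [-8, -8, 3, 13, 37, 23]
Insert 23: shifted 1 elements -> [-8, -8, 3, 13, 23, 37]


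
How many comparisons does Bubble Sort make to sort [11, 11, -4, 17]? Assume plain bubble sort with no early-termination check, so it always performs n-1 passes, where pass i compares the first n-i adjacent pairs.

Pass 1: compare adjacent pairs (0,1)..(2,3) = 3 comparison(s), 1 swap(s) -> [11, -4, 11, 17]
Pass 2: compare adjacent pairs (0,1)..(1,2) = 2 comparison(s), 1 swap(s) -> [-4, 11, 11, 17]
Pass 3: compare adjacent pairs (0,1)..(0,1) = 1 comparison(s), 0 swap(s) -> [-4, 11, 11, 17]
Total comparisons: 3 + 2 + 1 = 6


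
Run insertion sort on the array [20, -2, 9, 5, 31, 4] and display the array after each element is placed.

First element 20 is already 'sorted'
Insert -2: shifted 1 elements -> [-2, 20, 9, 5, 31, 4]
Insert 9: shifted 1 elements -> [-2, 9, 20, 5, 31, 4]
Insert 5: shifted 2 elements -> [-2, 5, 9, 20, 31, 4]
Insert 31: shifted 0 elements -> [-2, 5, 9, 20, 31, 4]
Insert 4: shifted 4 elements -> [-2, 4, 5, 9, 20, 31]


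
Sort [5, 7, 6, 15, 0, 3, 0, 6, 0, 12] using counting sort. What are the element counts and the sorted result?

Count array: [3, 0, 0, 1, 0, 1, 2, 1, 0, 0, 0, 0, 1, 0, 0, 1]
(count[i] = number of elements equal to i)
Cumulative count: [3, 3, 3, 4, 4, 5, 7, 8, 8, 8, 8, 8, 9, 9, 9, 10]
Sorted: [0, 0, 0, 3, 5, 6, 6, 7, 12, 15]


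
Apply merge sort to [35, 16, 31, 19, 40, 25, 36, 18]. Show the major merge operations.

Divide and conquer:
  Merge [35] + [16] -> [16, 35]
  Merge [31] + [19] -> [19, 31]
  Merge [16, 35] + [19, 31] -> [16, 19, 31, 35]
  Merge [40] + [25] -> [25, 40]
  Merge [36] + [18] -> [18, 36]
  Merge [25, 40] + [18, 36] -> [18, 25, 36, 40]
  Merge [16, 19, 31, 35] + [18, 25, 36, 40] -> [16, 18, 19, 25, 31, 35, 36, 40]


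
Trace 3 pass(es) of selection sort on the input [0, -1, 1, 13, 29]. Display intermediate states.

Pass 1: Select minimum -1 at index 1, swap -> [-1, 0, 1, 13, 29]
Pass 2: Select minimum 0 at index 1, swap -> [-1, 0, 1, 13, 29]
Pass 3: Select minimum 1 at index 2, swap -> [-1, 0, 1, 13, 29]


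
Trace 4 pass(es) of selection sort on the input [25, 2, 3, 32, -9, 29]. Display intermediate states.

Pass 1: Select minimum -9 at index 4, swap -> [-9, 2, 3, 32, 25, 29]
Pass 2: Select minimum 2 at index 1, swap -> [-9, 2, 3, 32, 25, 29]
Pass 3: Select minimum 3 at index 2, swap -> [-9, 2, 3, 32, 25, 29]
Pass 4: Select minimum 25 at index 4, swap -> [-9, 2, 3, 25, 32, 29]


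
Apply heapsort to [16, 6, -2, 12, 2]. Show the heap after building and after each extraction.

Build heap: [16, 12, -2, 6, 2]
Extract 16: [12, 6, -2, 2, 16]
Extract 12: [6, 2, -2, 12, 16]
Extract 6: [2, -2, 6, 12, 16]
Extract 2: [-2, 2, 6, 12, 16]


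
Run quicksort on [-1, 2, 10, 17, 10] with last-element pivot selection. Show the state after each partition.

Partition 1: pivot=10 at index 3 -> [-1, 2, 10, 10, 17]
Partition 2: pivot=10 at index 2 -> [-1, 2, 10, 10, 17]
Partition 3: pivot=2 at index 1 -> [-1, 2, 10, 10, 17]


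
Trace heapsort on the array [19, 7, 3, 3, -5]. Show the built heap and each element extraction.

Build heap: [19, 7, 3, 3, -5]
Extract 19: [7, 3, 3, -5, 19]
Extract 7: [3, -5, 3, 7, 19]
Extract 3: [3, -5, 3, 7, 19]
Extract 3: [-5, 3, 3, 7, 19]


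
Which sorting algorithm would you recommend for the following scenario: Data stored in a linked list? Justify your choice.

Best choice: Merge sort
Reason: Merge sort doesn't require random access; can be done in O(1) extra space for linked lists


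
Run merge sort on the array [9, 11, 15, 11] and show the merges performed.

Divide and conquer:
  Merge [9] + [11] -> [9, 11]
  Merge [15] + [11] -> [11, 15]
  Merge [9, 11] + [11, 15] -> [9, 11, 11, 15]


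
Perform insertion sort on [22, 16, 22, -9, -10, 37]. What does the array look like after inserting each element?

First element 22 is already 'sorted'
Insert 16: shifted 1 elements -> [16, 22, 22, -9, -10, 37]
Insert 22: shifted 0 elements -> [16, 22, 22, -9, -10, 37]
Insert -9: shifted 3 elements -> [-9, 16, 22, 22, -10, 37]
Insert -10: shifted 4 elements -> [-10, -9, 16, 22, 22, 37]
Insert 37: shifted 0 elements -> [-10, -9, 16, 22, 22, 37]


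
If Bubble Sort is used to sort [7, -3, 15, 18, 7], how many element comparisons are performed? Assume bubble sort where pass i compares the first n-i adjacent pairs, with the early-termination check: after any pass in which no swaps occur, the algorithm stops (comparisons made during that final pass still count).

Pass 1: compare adjacent pairs (0,1)..(3,4) = 4 comparison(s), 2 swap(s) -> [-3, 7, 15, 7, 18]
Pass 2: compare adjacent pairs (0,1)..(2,3) = 3 comparison(s), 1 swap(s) -> [-3, 7, 7, 15, 18]
Pass 3: compare adjacent pairs (0,1)..(1,2) = 2 comparison(s), 0 swap(s) -> [-3, 7, 7, 15, 18]
No swaps in this pass, so bubble sort stops here.
Total comparisons: 4 + 3 + 2 = 9


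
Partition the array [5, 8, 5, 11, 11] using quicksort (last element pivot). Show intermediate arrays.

Partition 1: pivot=11 at index 4 -> [5, 8, 5, 11, 11]
Partition 2: pivot=11 at index 3 -> [5, 8, 5, 11, 11]
Partition 3: pivot=5 at index 1 -> [5, 5, 8, 11, 11]
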